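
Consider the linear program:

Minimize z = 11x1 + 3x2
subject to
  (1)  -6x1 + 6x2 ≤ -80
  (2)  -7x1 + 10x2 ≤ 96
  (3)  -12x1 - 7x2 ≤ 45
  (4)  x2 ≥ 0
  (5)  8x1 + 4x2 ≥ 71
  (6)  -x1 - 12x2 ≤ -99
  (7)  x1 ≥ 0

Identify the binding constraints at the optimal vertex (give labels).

Extreme points and z = 11x1 + 3x2:
  (688/9, 568/9) → z = 9272/9
  (259/13, 257/39) → z = 3106/13
  (99, 0) → z = 1089
The feasible region is unbounded (it extends along (10, 7), (1, 0)), but z strictly increases along every unbounded feasible direction, so there is no improving ray and the minimum is attained at a vertex.

The minimum is at (259/13, 257/39). Substituting into each constraint, equality holds for (1) and (6); the remaining constraints have slack.

(1) and (6)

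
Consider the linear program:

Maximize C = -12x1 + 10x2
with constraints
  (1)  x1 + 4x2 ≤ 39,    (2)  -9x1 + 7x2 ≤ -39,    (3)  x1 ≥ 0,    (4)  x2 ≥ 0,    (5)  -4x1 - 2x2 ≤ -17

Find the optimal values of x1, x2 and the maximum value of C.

x1 = 429/43, x2 = 312/43, maximum C = -2028/43

Corner points and C = -12x1 + 10x2:
  (429/43, 312/43) → C = -2028/43
  (39, 0) → C = -468
  (13/3, 0) → C = -52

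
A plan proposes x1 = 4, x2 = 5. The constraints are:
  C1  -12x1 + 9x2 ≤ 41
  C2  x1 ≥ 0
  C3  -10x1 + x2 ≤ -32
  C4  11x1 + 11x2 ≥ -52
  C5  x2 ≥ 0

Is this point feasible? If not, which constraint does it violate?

C1: -3 ≤ 41 ✓
C2: 4 ≥ 0 ✓
C3: -35 ≤ -32 ✓
C4: 99 ≥ -52 ✓
C5: 5 ≥ 0 ✓

feasible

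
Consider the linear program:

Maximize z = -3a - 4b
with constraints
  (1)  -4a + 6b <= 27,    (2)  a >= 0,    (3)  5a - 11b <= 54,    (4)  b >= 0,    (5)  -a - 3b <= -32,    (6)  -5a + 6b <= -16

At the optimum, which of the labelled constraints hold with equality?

(5) and (6)

Corner points and z = -3a - 4b:
  (43, 199/6) → z = -785/3
  (257/13, 53/13) → z = -983/13
  (80/7, 48/7) → z = -432/7
The feasible region is unbounded (it extends along (3, 2), (11, 5)), but z strictly decreases along every unbounded feasible direction, so there is no improving ray and the maximum is attained at a vertex.

The maximum is at (80/7, 48/7). Substituting into each constraint, equality holds for (5) and (6); the remaining constraints have slack.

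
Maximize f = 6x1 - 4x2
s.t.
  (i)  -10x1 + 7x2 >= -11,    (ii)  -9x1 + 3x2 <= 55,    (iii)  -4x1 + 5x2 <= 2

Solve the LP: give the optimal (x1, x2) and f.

x1 = 69/22, x2 = 32/11, maximum f = 79/11

Extreme points and f = 6x1 - 4x2:
  (-38/3, -59/3) → f = 8/3
  (69/22, 32/11) → f = 79/11
  (-269/33, -202/33) → f = -806/33

At the optimal vertex, -10x1 + 7x2 = -11 and -4x1 + 5x2 = 2.
Solving simultaneously gives x1 = 69/22, x2 = 32/11.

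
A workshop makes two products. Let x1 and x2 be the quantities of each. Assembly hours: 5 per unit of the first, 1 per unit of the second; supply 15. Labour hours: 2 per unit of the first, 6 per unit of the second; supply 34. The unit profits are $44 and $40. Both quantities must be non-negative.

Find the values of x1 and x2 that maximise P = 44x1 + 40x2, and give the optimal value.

Feasible corners and P = 44x1 + 40x2:
  (0, 0) → P = 0
  (0, 17/3) → P = 680/3
  (3, 0) → P = 132
  (2, 5) → P = 288

The optimum lies where 5x1 + x2 = 15 and 2x1 + 6x2 = 34.
Solving simultaneously gives x1 = 2, x2 = 5.

x1 = 2, x2 = 5, maximum P = 288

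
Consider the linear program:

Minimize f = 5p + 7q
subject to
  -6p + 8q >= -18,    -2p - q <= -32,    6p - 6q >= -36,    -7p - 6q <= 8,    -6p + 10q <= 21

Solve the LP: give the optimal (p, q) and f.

p = 137/11, q = 78/11, minimum f = 1231/11

Corner points and f = 5p + 7q:
  (137/11, 78/11) → f = 1231/11
  (29, 39/2) → f = 563/2
  (23/2, 9) → f = 241/2

The optimum lies where -6p + 8q = -18 and -2p - q = -32.
Solving simultaneously gives p = 137/11, q = 78/11.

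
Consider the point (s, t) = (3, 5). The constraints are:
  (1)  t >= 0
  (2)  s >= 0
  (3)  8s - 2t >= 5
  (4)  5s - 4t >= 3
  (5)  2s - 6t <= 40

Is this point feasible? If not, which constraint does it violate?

not feasible — violates (4)

Constraint (4): 5s - 4t = -5, which is not ≥ 3. All other constraints are satisfied.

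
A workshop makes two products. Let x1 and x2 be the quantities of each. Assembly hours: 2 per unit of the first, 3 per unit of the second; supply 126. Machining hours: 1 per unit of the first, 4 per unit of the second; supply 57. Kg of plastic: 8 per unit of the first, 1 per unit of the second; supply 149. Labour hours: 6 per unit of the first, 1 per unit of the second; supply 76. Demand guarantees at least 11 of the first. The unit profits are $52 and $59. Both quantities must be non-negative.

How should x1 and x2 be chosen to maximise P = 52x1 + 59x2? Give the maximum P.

Corner points and P = 52x1 + 59x2:
  (38/3, 0) → P = 1976/3
  (11, 0) → P = 572
  (11, 10) → P = 1162

x1 = 11, x2 = 10, maximum P = 1162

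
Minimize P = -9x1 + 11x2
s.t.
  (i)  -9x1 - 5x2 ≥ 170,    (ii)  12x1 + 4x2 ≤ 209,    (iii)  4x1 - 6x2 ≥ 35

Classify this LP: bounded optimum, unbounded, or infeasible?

From the feasible point (575/8, -1307/8), moving in the direction (4, -12) keeps every constraint satisfied while P decreases without bound.

unbounded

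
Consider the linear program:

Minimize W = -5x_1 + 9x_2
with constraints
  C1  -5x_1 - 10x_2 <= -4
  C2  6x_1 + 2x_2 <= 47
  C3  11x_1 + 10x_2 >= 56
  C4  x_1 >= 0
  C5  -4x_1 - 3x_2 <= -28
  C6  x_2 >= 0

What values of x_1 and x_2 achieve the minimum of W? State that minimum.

x_1 = 47/6, x_2 = 0, minimum W = -235/6

Extreme points and W = -5x_1 + 9x_2:
  (0, 47/2) → W = 423/2
  (47/6, 0) → W = -235/6
  (0, 28/3) → W = 84
  (7, 0) → W = -35

The optimum lies where 6x_1 + 2x_2 = 47 and x_2 = 0.
Solving simultaneously gives x_1 = 47/6, x_2 = 0.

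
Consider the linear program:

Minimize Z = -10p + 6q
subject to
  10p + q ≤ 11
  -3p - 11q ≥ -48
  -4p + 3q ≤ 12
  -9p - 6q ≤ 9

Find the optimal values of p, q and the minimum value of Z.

p = 25/17, q = -63/17, minimum Z = -628/17

Corner points and Z = -10p + 6q:
  (73/107, 447/107) → Z = 1952/107
  (25/17, -63/17) → Z = -628/17
  (12/53, 228/53) → Z = 1248/53
  (-33/17, 24/17) → Z = 474/17

At the optimal vertex, 10p + q = 11 and -9p - 6q = 9.
Solving simultaneously gives p = 25/17, q = -63/17.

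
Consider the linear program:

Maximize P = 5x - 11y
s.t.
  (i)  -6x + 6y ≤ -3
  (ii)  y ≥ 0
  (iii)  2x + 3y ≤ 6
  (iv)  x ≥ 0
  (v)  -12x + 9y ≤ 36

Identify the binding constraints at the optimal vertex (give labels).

(ii) and (iii)

Corner points and P = 5x - 11y:
  (1/2, 0) → P = 5/2
  (3/2, 1) → P = -7/2
  (3, 0) → P = 15

The maximum is at (3, 0). Substituting into each constraint, equality holds for (ii) and (iii); the remaining constraints have slack.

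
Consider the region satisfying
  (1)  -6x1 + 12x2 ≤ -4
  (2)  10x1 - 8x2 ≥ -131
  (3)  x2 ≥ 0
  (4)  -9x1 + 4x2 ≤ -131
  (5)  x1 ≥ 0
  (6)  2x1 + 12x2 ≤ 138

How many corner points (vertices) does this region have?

3

The feasible vertices (each the meet of two boundaries and inside every other half-plane) are:
  (131/9, 0)
  (69, 0)
  (531/29, 245/29)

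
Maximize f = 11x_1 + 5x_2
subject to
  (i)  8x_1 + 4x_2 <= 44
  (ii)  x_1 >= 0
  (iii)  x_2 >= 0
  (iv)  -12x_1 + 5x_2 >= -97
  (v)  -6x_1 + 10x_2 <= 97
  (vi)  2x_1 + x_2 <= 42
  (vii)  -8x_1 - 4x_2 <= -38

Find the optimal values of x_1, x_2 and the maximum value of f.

The binding constraints are 8x_1 + 4x_2 = 44 and x_2 = 0.
Solving simultaneously gives x_1 = 11/2, x_2 = 0.

x_1 = 11/2, x_2 = 0, maximum f = 121/2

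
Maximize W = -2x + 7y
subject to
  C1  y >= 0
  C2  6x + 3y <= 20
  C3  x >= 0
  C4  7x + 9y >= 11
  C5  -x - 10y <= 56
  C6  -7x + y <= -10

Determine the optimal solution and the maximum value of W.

x = 50/27, y = 80/27, maximum W = 460/27

Feasible corners and W = -2x + 7y:
  (10/3, 0) → W = -20/3
  (11/7, 0) → W = -22/7
  (50/27, 80/27) → W = 460/27
  (101/70, 1/10) → W = -153/70

At the optimal vertex, 6x + 3y = 20 and -7x + y = -10.
Solving simultaneously gives x = 50/27, y = 80/27.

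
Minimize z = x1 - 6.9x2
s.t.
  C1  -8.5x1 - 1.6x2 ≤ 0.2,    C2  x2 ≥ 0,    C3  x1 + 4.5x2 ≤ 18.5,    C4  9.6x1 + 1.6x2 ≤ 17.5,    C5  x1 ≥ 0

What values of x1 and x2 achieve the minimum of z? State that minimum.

x1 = 0, x2 = 37/9, minimum z = -851/30

Feasible corners and z = x1 - 6.9x2:
  (175/96, 0) → z = 175/96
  (0, 0) → z = 0
  (983/832, 1601/416) → z = -52777/2080
  (0, 37/9) → z = -851/30

The optimum lies where x1 + 4.5x2 = 18.5 and x1 = 0.
Solving simultaneously gives x1 = 0, x2 = 37/9.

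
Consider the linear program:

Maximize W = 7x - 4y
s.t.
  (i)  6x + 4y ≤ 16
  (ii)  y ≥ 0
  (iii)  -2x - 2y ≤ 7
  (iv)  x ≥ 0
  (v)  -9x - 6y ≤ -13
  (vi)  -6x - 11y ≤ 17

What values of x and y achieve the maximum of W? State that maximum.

x = 8/3, y = 0, maximum W = 56/3

Vertices and W = 7x - 4y:
  (8/3, 0) → W = 56/3
  (0, 4) → W = -16
  (13/9, 0) → W = 91/9
  (0, 13/6) → W = -26/3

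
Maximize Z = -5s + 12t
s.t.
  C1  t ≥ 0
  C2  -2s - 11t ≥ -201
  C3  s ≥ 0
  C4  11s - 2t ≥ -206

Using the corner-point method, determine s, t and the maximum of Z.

Vertices and Z = -5s + 12t:
  (201/2, 0) → Z = -1005/2
  (0, 0) → Z = 0
  (0, 201/11) → Z = 2412/11

s = 0, t = 201/11, maximum Z = 2412/11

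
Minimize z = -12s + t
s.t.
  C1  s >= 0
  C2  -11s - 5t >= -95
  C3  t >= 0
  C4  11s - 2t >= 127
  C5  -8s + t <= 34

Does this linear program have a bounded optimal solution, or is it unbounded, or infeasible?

infeasible

The boundaries s = 0 and -11s - 5t = -95 meet at (0, 19), but that point violates 11s - 2t ≥ 127. Every candidate vertex is excluded by some other constraint, so the feasible region is empty.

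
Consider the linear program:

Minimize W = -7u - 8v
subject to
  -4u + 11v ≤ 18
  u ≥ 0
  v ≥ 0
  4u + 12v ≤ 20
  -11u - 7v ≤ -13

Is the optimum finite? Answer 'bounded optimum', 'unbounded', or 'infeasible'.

bounded optimum

Extreme points and W = -7u - 8v:
  (5, 0) → W = -35
  (13/11, 0) → W = -91/11
  (2/13, 21/13) → W = -14
The feasible region has finitely many vertices and no improving ray; the minimum is -35 at (5, 0).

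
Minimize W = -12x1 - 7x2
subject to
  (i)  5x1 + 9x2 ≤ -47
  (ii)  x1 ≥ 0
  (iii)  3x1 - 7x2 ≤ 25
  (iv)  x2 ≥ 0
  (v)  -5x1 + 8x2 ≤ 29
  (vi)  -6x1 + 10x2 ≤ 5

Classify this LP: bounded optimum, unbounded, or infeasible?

The boundaries x1 = 0 and x2 = 0 meet at (0, 0), but that point violates 5x1 + 9x2 ≤ -47. Every candidate vertex is excluded by some other constraint, so the feasible region is empty.

infeasible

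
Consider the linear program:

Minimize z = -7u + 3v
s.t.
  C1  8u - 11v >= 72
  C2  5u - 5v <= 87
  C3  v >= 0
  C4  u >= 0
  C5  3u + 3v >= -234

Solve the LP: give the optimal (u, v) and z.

u = 199/5, v = 112/5, minimum z = -1057/5

Extreme points and z = -7u + 3v:
  (199/5, 112/5) → z = -1057/5
  (9, 0) → z = -63
  (87/5, 0) → z = -609/5

The optimum lies where 8u - 11v = 72 and 5u - 5v = 87.
Solving simultaneously gives u = 199/5, v = 112/5.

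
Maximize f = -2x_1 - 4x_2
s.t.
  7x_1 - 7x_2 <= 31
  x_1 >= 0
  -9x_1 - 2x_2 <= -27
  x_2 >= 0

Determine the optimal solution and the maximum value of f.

x_1 = 3, x_2 = 0, maximum f = -6

The feasible region is unbounded (it extends along (0, 1), (1, 1)), but f strictly decreases along every unbounded feasible direction, so there is no improving ray and the maximum is attained at a vertex.

The optimum lies where -9x_1 - 2x_2 = -27 and x_2 = 0.
Solving simultaneously gives x_1 = 3, x_2 = 0.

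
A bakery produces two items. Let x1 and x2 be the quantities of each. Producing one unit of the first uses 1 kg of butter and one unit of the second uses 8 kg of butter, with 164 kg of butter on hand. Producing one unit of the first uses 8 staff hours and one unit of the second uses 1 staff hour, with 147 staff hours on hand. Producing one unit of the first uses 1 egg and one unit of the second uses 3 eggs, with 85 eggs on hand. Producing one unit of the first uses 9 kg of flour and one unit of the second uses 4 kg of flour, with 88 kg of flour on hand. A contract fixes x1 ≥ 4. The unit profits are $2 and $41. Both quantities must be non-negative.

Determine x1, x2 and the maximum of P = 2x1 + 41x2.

x1 = 4, x2 = 13, maximum P = 541

Corner points and P = 2x1 + 41x2:
  (88/9, 0) → P = 176/9
  (4, 0) → P = 8
  (4, 13) → P = 541

The optimum lies where 9x1 + 4x2 = 88 and x1 = 4.
Solving simultaneously gives x1 = 4, x2 = 13.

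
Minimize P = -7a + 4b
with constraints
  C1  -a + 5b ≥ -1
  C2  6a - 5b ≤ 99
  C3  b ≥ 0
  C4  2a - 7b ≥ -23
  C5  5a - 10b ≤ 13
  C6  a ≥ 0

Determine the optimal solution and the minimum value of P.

The optimum lies where 2a - 7b = -23 and 5a - 10b = 13.
Solving simultaneously gives a = 107/5, b = 47/5.

a = 107/5, b = 47/5, minimum P = -561/5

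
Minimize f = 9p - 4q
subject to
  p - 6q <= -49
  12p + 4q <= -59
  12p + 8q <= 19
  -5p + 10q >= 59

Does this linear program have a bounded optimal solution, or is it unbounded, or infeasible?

unbounded

From the feasible point (-275/38, 529/76), moving in the direction (-6, -1) keeps every constraint satisfied while f decreases without bound.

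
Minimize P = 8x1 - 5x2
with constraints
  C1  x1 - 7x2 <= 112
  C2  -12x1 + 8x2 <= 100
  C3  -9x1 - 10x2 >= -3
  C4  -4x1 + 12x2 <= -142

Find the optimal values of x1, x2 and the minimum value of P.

Corner points and P = 8x1 - 5x2:
  (-21, -19) → P = -73
  (1141/73, -1005/73) → P = 14153/73
  (-146/7, -263/14) → P = -1021/14
  (364/37, -633/74) → P = 8989/74

The binding constraints are x1 - 7x2 = 112 and -12x1 + 8x2 = 100.
Solving simultaneously gives x1 = -21, x2 = -19.

x1 = -21, x2 = -19, minimum P = -73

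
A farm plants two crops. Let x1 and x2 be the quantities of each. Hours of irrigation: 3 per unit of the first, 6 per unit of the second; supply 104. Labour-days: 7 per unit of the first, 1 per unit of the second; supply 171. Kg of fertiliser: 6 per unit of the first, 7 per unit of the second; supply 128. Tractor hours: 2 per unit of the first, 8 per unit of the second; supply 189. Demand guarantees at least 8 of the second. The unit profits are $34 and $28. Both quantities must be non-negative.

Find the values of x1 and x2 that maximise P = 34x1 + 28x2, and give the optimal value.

x1 = 12, x2 = 8, maximum P = 632

The binding constraints are 6x1 + 7x2 = 128 and x2 = 8.
Solving simultaneously gives x1 = 12, x2 = 8.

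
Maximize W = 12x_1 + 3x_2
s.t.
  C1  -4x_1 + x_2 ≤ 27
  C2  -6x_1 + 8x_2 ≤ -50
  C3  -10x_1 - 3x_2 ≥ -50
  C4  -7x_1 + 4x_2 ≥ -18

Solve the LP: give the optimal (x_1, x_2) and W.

x_1 = -7/4, x_2 = -121/16, maximum W = -699/16

Feasible corners and W = 12x_1 + 3x_2:
  (-133/13, -181/13) → W = -2139/13
  (-14, -29) → W = -255
  (-7/4, -121/16) → W = -699/16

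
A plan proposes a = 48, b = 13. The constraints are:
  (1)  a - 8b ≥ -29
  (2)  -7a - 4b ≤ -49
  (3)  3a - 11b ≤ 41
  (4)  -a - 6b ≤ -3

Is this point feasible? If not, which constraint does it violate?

not feasible — violates (1)

Constraint (1): a - 8b = -56, which is not ≥ -29. All other constraints are satisfied.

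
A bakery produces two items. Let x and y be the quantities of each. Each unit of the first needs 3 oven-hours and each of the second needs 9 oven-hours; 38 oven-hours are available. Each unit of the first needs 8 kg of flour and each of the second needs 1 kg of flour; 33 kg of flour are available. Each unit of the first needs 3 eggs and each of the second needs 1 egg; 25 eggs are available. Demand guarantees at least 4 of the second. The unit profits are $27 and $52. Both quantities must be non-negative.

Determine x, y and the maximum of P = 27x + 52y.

x = 2/3, y = 4, maximum P = 226

Vertices and P = 27x + 52y:
  (0, 38/9) → P = 1976/9
  (0, 4) → P = 208
  (2/3, 4) → P = 226

The binding constraints are 3x + 9y = 38 and y = 4.
Solving simultaneously gives x = 2/3, y = 4.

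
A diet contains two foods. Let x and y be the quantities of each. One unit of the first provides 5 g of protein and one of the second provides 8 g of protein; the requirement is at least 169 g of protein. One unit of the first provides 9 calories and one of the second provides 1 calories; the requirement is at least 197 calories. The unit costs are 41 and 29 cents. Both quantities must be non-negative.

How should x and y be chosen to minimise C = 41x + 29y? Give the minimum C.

Feasible corners and C = 41x + 29y:
  (0, 197) → C = 5713
  (169/5, 0) → C = 6929/5
  (21, 8) → C = 1093
The feasible region is unbounded (it extends along (0, 1), (1, 0)), but C strictly increases along every unbounded feasible direction, so there is no improving ray and the minimum is attained at a vertex.

The binding constraints are 5x + 8y = 169 and 9x + y = 197.
Solving simultaneously gives x = 21, y = 8.

x = 21, y = 8, minimum C = 1093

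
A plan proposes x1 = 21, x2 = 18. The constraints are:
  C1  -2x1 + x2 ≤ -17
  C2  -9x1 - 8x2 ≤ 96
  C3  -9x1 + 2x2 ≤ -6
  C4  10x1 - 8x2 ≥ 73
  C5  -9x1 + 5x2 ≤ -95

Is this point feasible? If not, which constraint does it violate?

Constraint C4: 10x1 - 8x2 = 66, which is not ≥ 73. All other constraints are satisfied.

not feasible — violates C4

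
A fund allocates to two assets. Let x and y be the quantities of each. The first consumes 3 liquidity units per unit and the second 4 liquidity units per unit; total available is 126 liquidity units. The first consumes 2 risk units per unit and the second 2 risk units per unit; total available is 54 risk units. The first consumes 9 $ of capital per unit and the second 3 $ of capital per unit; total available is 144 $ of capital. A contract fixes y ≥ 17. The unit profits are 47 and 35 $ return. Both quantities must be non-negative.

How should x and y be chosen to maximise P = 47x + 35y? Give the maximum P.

x = 10, y = 17, maximum P = 1065

Corner points and P = 47x + 35y:
  (0, 27) → P = 945
  (0, 17) → P = 595
  (10, 17) → P = 1065

The binding constraints are 2x + 2y = 54 and y = 17.
Solving simultaneously gives x = 10, y = 17.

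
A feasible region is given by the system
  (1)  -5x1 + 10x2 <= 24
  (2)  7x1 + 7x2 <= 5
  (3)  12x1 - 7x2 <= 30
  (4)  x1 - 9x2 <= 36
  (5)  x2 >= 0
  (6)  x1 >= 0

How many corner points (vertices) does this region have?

3

The feasible vertices (each the meet of two boundaries and inside every other half-plane) are:
  (5/7, 0)
  (0, 5/7)
  (0, 0)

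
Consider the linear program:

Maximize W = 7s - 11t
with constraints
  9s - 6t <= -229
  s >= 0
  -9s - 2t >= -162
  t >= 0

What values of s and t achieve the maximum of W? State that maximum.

s = 0, t = 229/6, maximum W = -2519/6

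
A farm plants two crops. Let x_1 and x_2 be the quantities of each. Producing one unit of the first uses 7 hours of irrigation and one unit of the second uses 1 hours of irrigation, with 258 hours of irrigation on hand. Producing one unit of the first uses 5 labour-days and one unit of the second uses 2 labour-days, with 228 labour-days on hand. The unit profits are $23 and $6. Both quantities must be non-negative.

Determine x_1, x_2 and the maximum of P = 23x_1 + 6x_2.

x_1 = 32, x_2 = 34, maximum P = 940

Extreme points and P = 23x_1 + 6x_2:
  (0, 0) → P = 0
  (0, 114) → P = 684
  (258/7, 0) → P = 5934/7
  (32, 34) → P = 940

The binding constraints are 7x_1 + x_2 = 258 and 5x_1 + 2x_2 = 228.
Solving simultaneously gives x_1 = 32, x_2 = 34.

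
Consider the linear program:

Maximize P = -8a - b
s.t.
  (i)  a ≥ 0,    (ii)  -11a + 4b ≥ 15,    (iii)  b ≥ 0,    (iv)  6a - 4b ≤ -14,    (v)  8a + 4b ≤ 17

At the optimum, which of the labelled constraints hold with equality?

Corner points and P = -8a - b:
  (0, 15/4) → P = -15/4
  (0, 17/4) → P = -17/4
  (2/19, 307/76) → P = -371/76

The maximum is at (0, 15/4). Substituting into each constraint, equality holds for (i) and (ii); the remaining constraints have slack.

(i) and (ii)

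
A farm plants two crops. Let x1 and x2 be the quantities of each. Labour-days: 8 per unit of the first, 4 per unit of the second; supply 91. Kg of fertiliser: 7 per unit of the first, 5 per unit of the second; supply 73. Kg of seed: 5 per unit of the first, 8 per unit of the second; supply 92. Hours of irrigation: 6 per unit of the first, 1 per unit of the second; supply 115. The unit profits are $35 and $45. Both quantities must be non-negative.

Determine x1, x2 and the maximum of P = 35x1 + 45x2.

x1 = 4, x2 = 9, maximum P = 545

Corner points and P = 35x1 + 45x2:
  (0, 0) → P = 0
  (0, 23/2) → P = 1035/2
  (73/7, 0) → P = 365
  (4, 9) → P = 545

At the optimal vertex, 7x1 + 5x2 = 73 and 5x1 + 8x2 = 92.
Solving simultaneously gives x1 = 4, x2 = 9.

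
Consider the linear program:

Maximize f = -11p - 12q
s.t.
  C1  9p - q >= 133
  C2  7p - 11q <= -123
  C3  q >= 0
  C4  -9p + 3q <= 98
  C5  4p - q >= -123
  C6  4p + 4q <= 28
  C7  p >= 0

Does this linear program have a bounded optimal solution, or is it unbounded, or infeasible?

infeasible

The boundaries 9p - q = 133 and 7p - 11q = -123 meet at (793/46, 1019/46), but that point violates 4p + 4q ≤ 28. Every candidate vertex is excluded by some other constraint, so the feasible region is empty.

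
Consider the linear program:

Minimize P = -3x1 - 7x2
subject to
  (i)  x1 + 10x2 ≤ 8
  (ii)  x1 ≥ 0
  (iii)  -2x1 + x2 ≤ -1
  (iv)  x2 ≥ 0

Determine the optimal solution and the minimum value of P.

x1 = 8, x2 = 0, minimum P = -24

Vertices and P = -3x1 - 7x2:
  (6/7, 5/7) → P = -53/7
  (8, 0) → P = -24
  (1/2, 0) → P = -3/2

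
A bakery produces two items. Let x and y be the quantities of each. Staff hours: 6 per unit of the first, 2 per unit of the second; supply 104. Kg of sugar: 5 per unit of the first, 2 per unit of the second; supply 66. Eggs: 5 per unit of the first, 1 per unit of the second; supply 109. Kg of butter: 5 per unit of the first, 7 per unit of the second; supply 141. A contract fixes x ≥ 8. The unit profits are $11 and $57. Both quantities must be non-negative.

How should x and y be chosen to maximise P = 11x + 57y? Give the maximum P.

x = 8, y = 13, maximum P = 829

Extreme points and P = 11x + 57y:
  (66/5, 0) → P = 726/5
  (8, 0) → P = 88
  (8, 13) → P = 829

The optimum lies where 5x + 2y = 66 and x = 8.
Solving simultaneously gives x = 8, y = 13.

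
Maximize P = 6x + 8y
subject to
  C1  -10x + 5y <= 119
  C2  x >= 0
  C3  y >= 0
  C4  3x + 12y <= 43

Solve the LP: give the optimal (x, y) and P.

Vertices and P = 6x + 8y:
  (0, 0) → P = 0
  (0, 43/12) → P = 86/3
  (43/3, 0) → P = 86

The binding constraints are y = 0 and 3x + 12y = 43.
Solving simultaneously gives x = 43/3, y = 0.

x = 43/3, y = 0, maximum P = 86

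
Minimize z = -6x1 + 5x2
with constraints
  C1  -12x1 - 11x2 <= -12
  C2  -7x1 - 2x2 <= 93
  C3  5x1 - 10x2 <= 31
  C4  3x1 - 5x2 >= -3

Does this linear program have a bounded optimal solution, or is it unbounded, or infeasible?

From the feasible point (461/175, -312/175), moving in the direction (10, 5) keeps every constraint satisfied while z decreases without bound.

unbounded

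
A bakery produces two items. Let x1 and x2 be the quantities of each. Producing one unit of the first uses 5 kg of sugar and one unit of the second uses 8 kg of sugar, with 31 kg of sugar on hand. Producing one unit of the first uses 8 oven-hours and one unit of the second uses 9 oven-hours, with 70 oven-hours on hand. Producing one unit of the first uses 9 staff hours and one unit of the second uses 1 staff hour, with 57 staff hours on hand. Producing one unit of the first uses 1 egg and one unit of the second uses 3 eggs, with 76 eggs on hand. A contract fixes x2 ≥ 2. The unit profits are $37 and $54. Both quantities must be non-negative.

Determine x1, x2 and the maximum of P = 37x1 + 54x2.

At the optimal vertex, 5x1 + 8x2 = 31 and x2 = 2.
Solving simultaneously gives x1 = 3, x2 = 2.

x1 = 3, x2 = 2, maximum P = 219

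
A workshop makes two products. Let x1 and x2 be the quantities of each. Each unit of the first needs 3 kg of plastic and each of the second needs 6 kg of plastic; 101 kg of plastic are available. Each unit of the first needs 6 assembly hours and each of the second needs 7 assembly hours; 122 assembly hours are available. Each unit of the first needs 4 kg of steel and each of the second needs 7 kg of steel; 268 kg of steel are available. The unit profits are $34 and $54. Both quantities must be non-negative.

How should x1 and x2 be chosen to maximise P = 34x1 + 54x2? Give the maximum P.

x1 = 5/3, x2 = 16, maximum P = 2762/3

Feasible corners and P = 34x1 + 54x2:
  (0, 0) → P = 0
  (0, 101/6) → P = 909
  (61/3, 0) → P = 2074/3
  (5/3, 16) → P = 2762/3

At the optimal vertex, 3x1 + 6x2 = 101 and 6x1 + 7x2 = 122.
Solving simultaneously gives x1 = 5/3, x2 = 16.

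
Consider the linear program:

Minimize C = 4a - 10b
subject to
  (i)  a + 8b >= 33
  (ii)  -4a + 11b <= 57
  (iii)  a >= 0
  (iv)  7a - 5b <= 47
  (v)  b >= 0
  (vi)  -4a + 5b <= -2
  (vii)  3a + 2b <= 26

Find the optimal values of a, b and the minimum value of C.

a = 134/23, b = 98/23, minimum C = -444/23

Vertices and C = 4a - 10b:
  (181/37, 130/37) → C = -576/37
  (71/11, 73/22) → C = -81/11
  (134/23, 98/23) → C = -444/23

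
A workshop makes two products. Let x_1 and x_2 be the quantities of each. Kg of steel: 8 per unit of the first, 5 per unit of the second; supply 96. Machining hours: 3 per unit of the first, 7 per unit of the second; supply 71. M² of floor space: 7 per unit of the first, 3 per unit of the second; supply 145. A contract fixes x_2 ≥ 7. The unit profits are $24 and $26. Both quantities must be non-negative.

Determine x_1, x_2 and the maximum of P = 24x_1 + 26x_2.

Feasible corners and P = 24x_1 + 26x_2:
  (0, 71/7) → P = 1846/7
  (0, 7) → P = 182
  (22/3, 7) → P = 358

x_1 = 22/3, x_2 = 7, maximum P = 358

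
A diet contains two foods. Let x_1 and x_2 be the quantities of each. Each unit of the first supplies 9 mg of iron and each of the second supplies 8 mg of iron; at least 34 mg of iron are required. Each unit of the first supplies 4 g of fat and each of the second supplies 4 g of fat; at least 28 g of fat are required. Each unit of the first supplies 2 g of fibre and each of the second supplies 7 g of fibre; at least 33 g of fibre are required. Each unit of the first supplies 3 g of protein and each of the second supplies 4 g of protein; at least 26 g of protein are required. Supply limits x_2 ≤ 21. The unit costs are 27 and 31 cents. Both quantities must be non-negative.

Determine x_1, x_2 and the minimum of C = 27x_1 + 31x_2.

x_1 = 2, x_2 = 5, minimum C = 209

The feasible region is unbounded (it extends along (1, 0)), but C strictly increases along every unbounded feasible direction, so there is no improving ray and the minimum is attained at a vertex.

At the optimal vertex, 4x_1 + 4x_2 = 28 and 3x_1 + 4x_2 = 26.
Solving simultaneously gives x_1 = 2, x_2 = 5.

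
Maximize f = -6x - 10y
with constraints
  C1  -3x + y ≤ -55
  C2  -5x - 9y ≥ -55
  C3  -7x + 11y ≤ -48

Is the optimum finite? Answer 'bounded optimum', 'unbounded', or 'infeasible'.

From the feasible point (275/16, -55/16), moving in the direction (-1, -3) keeps every constraint satisfied while f increases without bound.

unbounded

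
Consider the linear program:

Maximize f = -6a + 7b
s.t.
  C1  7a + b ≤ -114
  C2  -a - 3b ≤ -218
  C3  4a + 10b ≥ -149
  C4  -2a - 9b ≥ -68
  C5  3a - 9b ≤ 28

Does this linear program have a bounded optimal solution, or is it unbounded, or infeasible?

infeasible

The boundaries 7a + b = -114 and -a - 3b = -218 meet at (-28, 82), but that point violates -2a - 9b ≥ -68. Every candidate vertex is excluded by some other constraint, so the feasible region is empty.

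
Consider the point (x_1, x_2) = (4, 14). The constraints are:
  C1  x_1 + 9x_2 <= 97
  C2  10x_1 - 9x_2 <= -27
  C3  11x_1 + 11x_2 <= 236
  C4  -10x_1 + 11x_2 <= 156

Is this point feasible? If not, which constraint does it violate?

not feasible — violates C1

Constraint C1: x_1 + 9x_2 = 130, which is not ≤ 97. All other constraints are satisfied.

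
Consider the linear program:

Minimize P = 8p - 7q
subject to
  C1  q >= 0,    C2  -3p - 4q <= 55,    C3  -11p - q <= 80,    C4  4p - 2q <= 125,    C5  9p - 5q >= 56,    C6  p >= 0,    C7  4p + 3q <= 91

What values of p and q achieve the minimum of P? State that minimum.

Corner points and P = 8p - 7q:
  (56/9, 0) → P = 448/9
  (91/4, 0) → P = 182
  (623/47, 595/47) → P = 819/47

At the optimal vertex, 9p - 5q = 56 and 4p + 3q = 91.
Solving simultaneously gives p = 623/47, q = 595/47.

p = 623/47, q = 595/47, minimum P = 819/47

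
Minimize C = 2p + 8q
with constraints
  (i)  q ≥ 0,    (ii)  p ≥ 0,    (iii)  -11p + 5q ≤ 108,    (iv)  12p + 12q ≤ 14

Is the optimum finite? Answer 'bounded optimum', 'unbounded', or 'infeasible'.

Vertices and C = 2p + 8q:
  (0, 0) → C = 0
  (7/6, 0) → C = 7/3
  (0, 7/6) → C = 28/3
The feasible region has finitely many vertices and no improving ray; the minimum is 0 at (0, 0).

bounded optimum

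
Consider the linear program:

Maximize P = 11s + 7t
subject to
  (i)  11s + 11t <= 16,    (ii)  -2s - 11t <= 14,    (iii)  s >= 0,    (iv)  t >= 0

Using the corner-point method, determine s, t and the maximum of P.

s = 16/11, t = 0, maximum P = 16

Corner points and P = 11s + 7t:
  (0, 16/11) → P = 112/11
  (16/11, 0) → P = 16
  (0, 0) → P = 0

At the optimal vertex, 11s + 11t = 16 and t = 0.
Solving simultaneously gives s = 16/11, t = 0.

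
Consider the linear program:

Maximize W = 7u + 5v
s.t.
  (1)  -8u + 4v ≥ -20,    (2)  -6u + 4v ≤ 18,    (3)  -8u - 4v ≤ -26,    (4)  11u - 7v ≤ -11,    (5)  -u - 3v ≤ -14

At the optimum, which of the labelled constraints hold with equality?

(1) and (2)

Vertices and W = 7u + 5v:
  (19, 33) → W = 298
  (46/3, 77/3) → W = 707/3
  (4/7, 75/14) → W = 431/14
  (11/10, 43/10) → W = 146/5
  (13/8, 33/8) → W = 32

The maximum is at (19, 33). Substituting into each constraint, equality holds for (1) and (2); the remaining constraints have slack.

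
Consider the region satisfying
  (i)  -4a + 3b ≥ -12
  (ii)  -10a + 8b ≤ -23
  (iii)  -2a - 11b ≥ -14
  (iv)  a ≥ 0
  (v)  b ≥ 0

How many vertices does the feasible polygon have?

4

The feasible vertices (each the meet of two boundaries and inside every other half-plane) are:
  (87/25, 16/25)
  (3, 0)
  (365/126, 47/63)
  (23/10, 0)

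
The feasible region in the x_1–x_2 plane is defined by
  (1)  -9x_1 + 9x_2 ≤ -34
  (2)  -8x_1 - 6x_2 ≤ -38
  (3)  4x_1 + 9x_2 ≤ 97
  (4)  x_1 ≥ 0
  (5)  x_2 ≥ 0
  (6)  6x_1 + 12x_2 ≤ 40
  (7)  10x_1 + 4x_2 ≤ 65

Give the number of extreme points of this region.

The feasible vertices (each the meet of two boundaries and inside every other half-plane) are:
  (13/3, 5/9)
  (128/27, 26/27)
  (19/4, 0)
  (13/2, 0)
  (155/24, 5/48)

5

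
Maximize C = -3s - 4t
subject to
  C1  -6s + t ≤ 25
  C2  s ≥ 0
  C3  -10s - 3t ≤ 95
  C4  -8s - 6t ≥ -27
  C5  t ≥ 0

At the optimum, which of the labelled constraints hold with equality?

C2 and C5

Vertices and C = -3s - 4t:
  (0, 9/2) → C = -18
  (0, 0) → C = 0
  (27/8, 0) → C = -81/8

The maximum is at (0, 0). Substituting into each constraint, equality holds for C2 and C5; the remaining constraints have slack.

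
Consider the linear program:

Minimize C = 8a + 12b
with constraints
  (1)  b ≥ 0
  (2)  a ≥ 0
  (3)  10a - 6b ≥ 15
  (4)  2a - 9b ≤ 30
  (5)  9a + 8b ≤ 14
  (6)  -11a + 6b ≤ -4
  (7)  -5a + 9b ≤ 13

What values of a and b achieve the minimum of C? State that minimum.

Feasible corners and C = 8a + 12b:
  (3/2, 0) → C = 12
  (14/9, 0) → C = 112/9
  (102/67, 5/134) → C = 846/67

At the optimal vertex, b = 0 and 10a - 6b = 15.
Solving simultaneously gives a = 3/2, b = 0.

a = 3/2, b = 0, minimum C = 12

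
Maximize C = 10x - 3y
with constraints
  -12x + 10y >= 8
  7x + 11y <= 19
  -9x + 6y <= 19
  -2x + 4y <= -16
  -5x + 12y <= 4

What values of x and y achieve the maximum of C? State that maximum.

x = -48/7, y = -52/7, maximum C = -324/7

Feasible corners and C = 10x - 3y:
  (-71/9, -26/3) → C = -476/9
  (-48/7, -52/7) → C = -324/7
  (-43/6, -91/12) → C = -587/12

The optimum lies where -12x + 10y = 8 and -2x + 4y = -16.
Solving simultaneously gives x = -48/7, y = -52/7.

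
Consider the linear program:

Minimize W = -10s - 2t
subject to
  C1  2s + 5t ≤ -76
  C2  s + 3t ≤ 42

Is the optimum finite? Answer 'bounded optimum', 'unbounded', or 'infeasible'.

unbounded

From the feasible point (-438, 160), moving in the direction (5, -2) keeps every constraint satisfied while W decreases without bound.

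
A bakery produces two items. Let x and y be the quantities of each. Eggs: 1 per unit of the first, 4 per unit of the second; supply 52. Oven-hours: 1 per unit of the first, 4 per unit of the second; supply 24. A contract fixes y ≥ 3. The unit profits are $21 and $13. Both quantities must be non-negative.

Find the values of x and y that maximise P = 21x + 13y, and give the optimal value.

Vertices and P = 21x + 13y:
  (0, 6) → P = 78
  (0, 3) → P = 39
  (12, 3) → P = 291

The optimum lies where x + 4y = 24 and y = 3.
Solving simultaneously gives x = 12, y = 3.

x = 12, y = 3, maximum P = 291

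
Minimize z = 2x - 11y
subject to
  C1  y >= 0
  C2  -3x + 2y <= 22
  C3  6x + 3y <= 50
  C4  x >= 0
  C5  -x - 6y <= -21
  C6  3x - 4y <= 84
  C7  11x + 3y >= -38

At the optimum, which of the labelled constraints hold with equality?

Feasible corners and z = 2x - 11y:
  (34/21, 94/7) → z = -3034/21
  (0, 11) → z = -121
  (79/11, 76/33) → z = -362/33
  (0, 7/2) → z = -77/2

The minimum is at (34/21, 94/7). Substituting into each constraint, equality holds for C2 and C3; the remaining constraints have slack.

C2 and C3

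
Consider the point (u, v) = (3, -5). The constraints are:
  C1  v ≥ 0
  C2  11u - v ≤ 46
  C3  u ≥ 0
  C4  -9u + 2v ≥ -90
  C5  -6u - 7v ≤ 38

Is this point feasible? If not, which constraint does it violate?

not feasible — violates C1

Constraint C1: v = -5, which is not ≥ 0. All other constraints are satisfied.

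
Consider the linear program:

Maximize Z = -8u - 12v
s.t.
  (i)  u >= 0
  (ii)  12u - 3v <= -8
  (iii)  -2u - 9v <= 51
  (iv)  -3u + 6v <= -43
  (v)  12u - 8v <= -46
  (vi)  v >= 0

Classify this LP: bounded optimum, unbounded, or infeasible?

infeasible

The boundaries u = 0 and 12u - 8v = -46 meet at (0, 23/4), but that point violates -3u + 6v ≤ -43. Every candidate vertex is excluded by some other constraint, so the feasible region is empty.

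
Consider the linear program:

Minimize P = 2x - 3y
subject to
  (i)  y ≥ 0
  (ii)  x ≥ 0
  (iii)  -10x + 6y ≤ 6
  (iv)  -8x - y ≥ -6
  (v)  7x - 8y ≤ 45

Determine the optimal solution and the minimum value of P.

Vertices and P = 2x - 3y:
  (0, 0) → P = 0
  (3/4, 0) → P = 3/2
  (0, 1) → P = -3
  (15/29, 54/29) → P = -132/29

x = 15/29, y = 54/29, minimum P = -132/29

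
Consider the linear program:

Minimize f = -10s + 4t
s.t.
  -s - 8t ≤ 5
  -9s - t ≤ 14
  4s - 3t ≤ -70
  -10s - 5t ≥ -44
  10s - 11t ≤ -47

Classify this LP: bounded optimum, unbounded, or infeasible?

The boundaries -s - 8t = 5 and 4s - 3t = -70 meet at (-115/7, 10/7), but that point violates -9s - t ≤ 14. Every candidate vertex is excluded by some other constraint, so the feasible region is empty.

infeasible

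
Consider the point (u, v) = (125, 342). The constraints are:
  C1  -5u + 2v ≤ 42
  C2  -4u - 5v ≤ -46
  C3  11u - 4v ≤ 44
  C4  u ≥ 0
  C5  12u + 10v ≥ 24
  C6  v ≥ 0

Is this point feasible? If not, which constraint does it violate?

Constraint C1: -5u + 2v = 59, which is not ≤ 42. All other constraints are satisfied.

not feasible — violates C1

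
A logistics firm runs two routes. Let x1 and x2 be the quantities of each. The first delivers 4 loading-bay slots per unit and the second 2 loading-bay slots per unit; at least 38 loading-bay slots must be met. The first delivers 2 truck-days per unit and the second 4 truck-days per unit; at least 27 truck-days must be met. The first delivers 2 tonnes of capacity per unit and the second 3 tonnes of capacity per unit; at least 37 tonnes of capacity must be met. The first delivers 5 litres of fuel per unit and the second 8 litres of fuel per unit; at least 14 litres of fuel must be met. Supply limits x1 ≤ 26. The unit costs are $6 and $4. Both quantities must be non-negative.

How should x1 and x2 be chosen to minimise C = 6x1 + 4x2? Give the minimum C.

Vertices and C = 6x1 + 4x2:
  (0, 19) → C = 76
  (37/2, 0) → C = 111
  (26, 0) → C = 156
  (5, 9) → C = 66
The feasible region is unbounded (it extends along (0, 1)), but C strictly increases along every unbounded feasible direction, so there is no improving ray and the minimum is attained at a vertex.

The optimum lies where 4x1 + 2x2 = 38 and 2x1 + 3x2 = 37.
Solving simultaneously gives x1 = 5, x2 = 9.

x1 = 5, x2 = 9, minimum C = 66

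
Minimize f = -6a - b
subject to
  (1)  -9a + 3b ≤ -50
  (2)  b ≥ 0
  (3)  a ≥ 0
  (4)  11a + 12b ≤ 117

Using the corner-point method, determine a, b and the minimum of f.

a = 117/11, b = 0, minimum f = -702/11

The binding constraints are b = 0 and 11a + 12b = 117.
Solving simultaneously gives a = 117/11, b = 0.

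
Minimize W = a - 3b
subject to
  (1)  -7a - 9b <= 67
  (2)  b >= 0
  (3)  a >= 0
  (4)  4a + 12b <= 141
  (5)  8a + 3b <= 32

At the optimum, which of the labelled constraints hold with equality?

(3) and (5)

Extreme points and W = a - 3b:
  (0, 0) → W = 0
  (4, 0) → W = 4
  (0, 32/3) → W = -32

The minimum is at (0, 32/3). Substituting into each constraint, equality holds for (3) and (5); the remaining constraints have slack.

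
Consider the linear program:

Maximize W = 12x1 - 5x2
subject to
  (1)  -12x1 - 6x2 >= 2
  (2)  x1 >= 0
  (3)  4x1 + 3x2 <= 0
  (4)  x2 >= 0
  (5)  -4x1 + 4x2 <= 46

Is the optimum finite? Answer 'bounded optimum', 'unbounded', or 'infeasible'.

The boundaries -12x1 - 6x2 = 2 and x1 = 0 meet at (0, -1/3), but that point violates x2 ≥ 0. Every candidate vertex is excluded by some other constraint, so the feasible region is empty.

infeasible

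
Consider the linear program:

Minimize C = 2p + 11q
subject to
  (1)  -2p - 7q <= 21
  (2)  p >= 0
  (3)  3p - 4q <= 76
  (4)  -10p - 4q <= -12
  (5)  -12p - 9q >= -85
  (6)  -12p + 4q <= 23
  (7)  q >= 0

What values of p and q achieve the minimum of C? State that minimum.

p = 6/5, q = 0, minimum C = 12/5

Corner points and C = 2p + 11q:
  (0, 3) → C = 33
  (0, 23/4) → C = 253/4
  (6/5, 0) → C = 12/5
  (133/156, 108/13) → C = 7261/78
  (85/12, 0) → C = 85/6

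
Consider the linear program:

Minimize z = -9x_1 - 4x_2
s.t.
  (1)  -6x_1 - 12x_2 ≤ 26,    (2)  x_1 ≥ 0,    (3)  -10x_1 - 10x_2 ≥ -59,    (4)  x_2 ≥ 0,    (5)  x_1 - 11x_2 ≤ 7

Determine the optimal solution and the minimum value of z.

Corner points and z = -9x_1 - 4x_2:
  (0, 59/10) → z = -118/5
  (0, 0) → z = 0
  (59/10, 0) → z = -531/10

x_1 = 59/10, x_2 = 0, minimum z = -531/10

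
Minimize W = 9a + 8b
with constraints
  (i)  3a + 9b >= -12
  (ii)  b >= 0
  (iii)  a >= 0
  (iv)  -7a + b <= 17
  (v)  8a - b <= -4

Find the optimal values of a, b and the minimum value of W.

a = 0, b = 4, minimum W = 32

Extreme points and W = 9a + 8b:
  (0, 17) → W = 136
  (0, 4) → W = 32
  (13, 108) → W = 981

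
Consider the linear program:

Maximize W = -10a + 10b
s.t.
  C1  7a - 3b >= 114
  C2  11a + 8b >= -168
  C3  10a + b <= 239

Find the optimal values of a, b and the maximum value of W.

Vertices and W = -10a + 10b:
  (408/89, -2430/89) → W = -28380/89
  (831/37, 533/37) → W = -2980/37
  (2080/69, -4309/69) → W = -63890/69

The optimum lies where 7a - 3b = 114 and 10a + b = 239.
Solving simultaneously gives a = 831/37, b = 533/37.

a = 831/37, b = 533/37, maximum W = -2980/37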